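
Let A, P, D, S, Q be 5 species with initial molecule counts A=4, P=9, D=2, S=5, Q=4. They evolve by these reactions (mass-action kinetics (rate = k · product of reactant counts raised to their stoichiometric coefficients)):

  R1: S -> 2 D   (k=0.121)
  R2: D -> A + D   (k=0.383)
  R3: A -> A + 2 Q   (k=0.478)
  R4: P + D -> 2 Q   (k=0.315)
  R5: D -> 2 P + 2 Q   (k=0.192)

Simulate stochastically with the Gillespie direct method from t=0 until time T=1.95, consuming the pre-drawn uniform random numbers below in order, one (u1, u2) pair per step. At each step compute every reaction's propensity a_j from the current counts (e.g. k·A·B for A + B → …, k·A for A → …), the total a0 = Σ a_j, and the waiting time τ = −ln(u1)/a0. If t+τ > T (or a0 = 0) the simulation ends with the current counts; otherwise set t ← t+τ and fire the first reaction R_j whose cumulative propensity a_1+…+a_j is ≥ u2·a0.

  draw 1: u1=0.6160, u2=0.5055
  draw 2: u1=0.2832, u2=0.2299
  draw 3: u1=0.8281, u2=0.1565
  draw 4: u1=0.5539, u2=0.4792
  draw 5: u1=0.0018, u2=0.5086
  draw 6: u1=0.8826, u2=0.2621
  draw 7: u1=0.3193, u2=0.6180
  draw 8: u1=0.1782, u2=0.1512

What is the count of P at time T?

t=0.000: A=4 P=9 D=2 S=5 Q=4
Draw 1: a1=0.605, a2=0.766, a3=1.912, a4=5.670, a5=0.384, a0=9.337; τ=−ln(0.6160)/9.337=0.052 → t=0.052; u2·a0=0.5055·9.337=4.720; a1+…+a3=3.283 < 4.720 ≤ a1+…+a4=8.953 → R4 fires; A=4 P=8 D=1 S=5 Q=6
Draw 2: a1=0.605, a2=0.383, a3=1.912, a4=2.520, a5=0.192, a0=5.612; τ=−ln(0.2832)/5.612=0.225 → t=0.277; u2·a0=0.2299·5.612=1.290; a1+a2=0.988 < 1.290 ≤ a1+…+a3=2.900 → R3 fires; A=4 P=8 D=1 S=5 Q=8
Draw 3: a1=0.605, a2=0.383, a3=1.912, a4=2.520, a5=0.192, a0=5.612; τ=−ln(0.8281)/5.612=0.034 → t=0.310; u2·a0=0.1565·5.612=0.878; a1=0.605 < 0.878 ≤ a1+a2=0.988 → R2 fires; A=5 P=8 D=1 S=5 Q=8
Draw 4: a1=0.605, a2=0.383, a3=2.390, a4=2.520, a5=0.192, a0=6.090; τ=−ln(0.5539)/6.090=0.097 → t=0.407; u2·a0=0.4792·6.090=2.918; a1+a2=0.988 < 2.918 ≤ a1+…+a3=3.378 → R3 fires; A=5 P=8 D=1 S=5 Q=10
Draw 5: a1=0.605, a2=0.383, a3=2.390, a4=2.520, a5=0.192, a0=6.090; τ=−ln(0.0018)/6.090=1.038 → t=1.445; u2·a0=0.5086·6.090=3.097; a1+a2=0.988 < 3.097 ≤ a1+…+a3=3.378 → R3 fires; A=5 P=8 D=1 S=5 Q=12
Draw 6: a1=0.605, a2=0.383, a3=2.390, a4=2.520, a5=0.192, a0=6.090; τ=−ln(0.8826)/6.090=0.021 → t=1.466; u2·a0=0.2621·6.090=1.596; a1+a2=0.988 < 1.596 ≤ a1+…+a3=3.378 → R3 fires; A=5 P=8 D=1 S=5 Q=14
Draw 7: a1=0.605, a2=0.383, a3=2.390, a4=2.520, a5=0.192, a0=6.090; τ=−ln(0.3193)/6.090=0.187 → t=1.653; u2·a0=0.6180·6.090=3.764; a1+…+a3=3.378 < 3.764 ≤ a1+…+a4=5.898 → R4 fires; A=5 P=7 D=0 S=5 Q=16
Draw 8: a1=0.605, a2=0.000, a3=2.390, a4=0.000, a5=0.000, a0=2.995; τ=−ln(0.1782)/2.995=0.576 → t=2.229 > T=1.95: stop.
Read off P at T=1.95: 7

P at T = 7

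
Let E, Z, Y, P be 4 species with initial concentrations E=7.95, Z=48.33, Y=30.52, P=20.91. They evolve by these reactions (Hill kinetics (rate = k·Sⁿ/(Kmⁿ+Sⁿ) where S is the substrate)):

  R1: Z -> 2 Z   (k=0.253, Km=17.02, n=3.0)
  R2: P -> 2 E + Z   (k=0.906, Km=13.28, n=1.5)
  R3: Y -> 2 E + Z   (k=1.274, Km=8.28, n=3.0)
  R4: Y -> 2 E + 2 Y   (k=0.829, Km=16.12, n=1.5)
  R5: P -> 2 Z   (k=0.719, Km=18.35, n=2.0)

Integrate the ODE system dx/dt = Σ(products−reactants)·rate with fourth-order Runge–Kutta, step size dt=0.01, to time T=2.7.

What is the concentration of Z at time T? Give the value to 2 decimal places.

RK4 with dt=0.01: 270 steps to T=2.7. Trajectory (selected grid times):
t=0.00: E=7.95 Z=48.33 Y=30.52 P=20.91
t=0.30: E=9.42 Z=49.20 Y=30.32 P=20.61
t=0.60: E=10.88 Z=50.06 Y=30.13 P=20.31
t=0.90: E=12.34 Z=50.92 Y=29.93 P=20.02
t=1.20: E=13.80 Z=51.78 Y=29.74 P=19.72
t=1.50: E=15.25 Z=52.63 Y=29.54 P=19.43
t=1.80: E=16.70 Z=53.48 Y=29.34 P=19.15
t=2.10: E=18.14 Z=54.32 Y=29.15 P=18.87
t=2.40: E=19.58 Z=55.16 Y=28.95 P=18.58
t=2.70: E=21.02 Z=55.99 Y=28.75 P=18.31
Read off Z at T=2.7: 55.99

Z at T = 55.99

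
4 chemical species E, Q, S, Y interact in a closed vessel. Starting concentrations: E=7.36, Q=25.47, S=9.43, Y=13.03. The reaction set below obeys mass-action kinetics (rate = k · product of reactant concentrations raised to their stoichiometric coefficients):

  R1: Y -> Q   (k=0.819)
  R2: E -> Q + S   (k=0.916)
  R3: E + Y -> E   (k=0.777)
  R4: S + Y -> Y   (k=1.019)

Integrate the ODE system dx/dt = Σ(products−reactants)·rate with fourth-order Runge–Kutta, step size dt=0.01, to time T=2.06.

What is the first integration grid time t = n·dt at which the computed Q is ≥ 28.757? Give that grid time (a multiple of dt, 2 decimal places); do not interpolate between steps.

Threshold first reached at t = 0.31

RK4 with dt=0.01: 206 steps to T=2.06. Trajectory (selected grid times):
t=0.00: E=7.36 Q=25.47 S=9.43 Y=13.03
t=0.23: E=5.96 Q=28.18 S=2.65 Y=3.30
t=0.30: E=5.59 Q=28.70 S=2.52 Y=2.27
t=0.31: E=5.54 Q=28.77 S=2.51 Y=2.16
t=0.46: E=4.83 Q=29.67 S=2.63 Y=1.04
t=0.69: E=3.91 Q=30.71 S=3.11 Y=0.40
t=0.92: E=3.17 Q=31.51 S=3.65 Y=0.18
t=1.14: E=2.59 Q=32.11 S=4.11 Y=0.09
t=1.37: E=2.10 Q=32.61 S=4.54 Y=0.05
t=1.60: E=1.70 Q=33.02 S=4.90 Y=0.03
t=1.83: E=1.38 Q=33.35 S=5.19 Y=0.02
t=2.06: E=1.12 Q=33.61 S=5.43 Y=0.01
Q(0.30)=28.703 < 28.757 but Q(0.31)=28.773 ≥ 28.757, so the first grid time is t=0.31.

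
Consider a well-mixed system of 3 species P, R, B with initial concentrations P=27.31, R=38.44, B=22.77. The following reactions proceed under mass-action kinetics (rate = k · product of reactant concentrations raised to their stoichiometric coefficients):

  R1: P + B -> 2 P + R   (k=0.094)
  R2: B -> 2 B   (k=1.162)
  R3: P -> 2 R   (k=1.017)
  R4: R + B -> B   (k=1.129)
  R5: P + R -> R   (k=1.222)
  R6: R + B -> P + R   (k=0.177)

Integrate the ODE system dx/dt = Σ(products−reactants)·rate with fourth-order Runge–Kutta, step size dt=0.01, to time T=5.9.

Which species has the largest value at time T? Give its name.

Dominant species at T: B

RK4 with dt=0.01: 590 steps to T=5.9. Trajectory (selected grid times):
t=0.00: P=27.31 R=38.44 B=22.77
t=0.66: P=5.78 R=0.96 B=21.46
t=1.31: P=8.51 R=1.27 B=26.26
t=1.97: P=10.79 R=1.64 B=25.76
t=2.62: P=10.30 R=1.65 B=23.54
t=3.28: P=9.45 R=1.54 B=22.88
t=3.93: P=9.24 R=1.49 B=23.20
t=4.59: P=9.40 R=1.50 B=23.57
t=5.24: P=9.54 R=1.52 B=23.62
t=5.90: P=9.55 R=1.53 B=23.53
At T=5.9: P=9.55 R=1.53 B=23.53; the largest is B.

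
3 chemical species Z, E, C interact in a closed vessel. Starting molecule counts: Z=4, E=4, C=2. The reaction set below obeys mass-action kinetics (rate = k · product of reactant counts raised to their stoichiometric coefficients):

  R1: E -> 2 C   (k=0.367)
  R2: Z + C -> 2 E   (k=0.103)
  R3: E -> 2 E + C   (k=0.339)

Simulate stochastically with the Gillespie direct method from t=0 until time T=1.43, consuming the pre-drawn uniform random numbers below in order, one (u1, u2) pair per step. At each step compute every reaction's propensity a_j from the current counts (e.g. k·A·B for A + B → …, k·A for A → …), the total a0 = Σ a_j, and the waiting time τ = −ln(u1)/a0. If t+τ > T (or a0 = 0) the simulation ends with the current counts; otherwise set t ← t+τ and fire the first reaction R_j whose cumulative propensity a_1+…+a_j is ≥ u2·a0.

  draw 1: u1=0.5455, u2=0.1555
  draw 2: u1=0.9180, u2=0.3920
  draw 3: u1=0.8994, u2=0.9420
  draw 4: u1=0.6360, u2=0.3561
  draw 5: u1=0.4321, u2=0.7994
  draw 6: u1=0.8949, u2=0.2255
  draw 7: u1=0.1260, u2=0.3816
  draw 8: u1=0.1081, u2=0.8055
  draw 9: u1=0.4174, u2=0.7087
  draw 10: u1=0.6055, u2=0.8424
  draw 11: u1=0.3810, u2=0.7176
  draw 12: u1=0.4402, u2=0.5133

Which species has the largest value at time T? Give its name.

t=0.000: Z=4 E=4 C=2
Draw 1: a1=1.468, a2=0.824, a3=1.356, a0=3.648; τ=−ln(0.5455)/3.648=0.166 → t=0.166; u2·a0=0.1555·3.648=0.567 ≤ a1=1.468 → R1 fires; Z=4 E=3 C=4
Draw 2: a1=1.101, a2=1.648, a3=1.017, a0=3.766; τ=−ln(0.9180)/3.766=0.023 → t=0.189; u2·a0=0.3920·3.766=1.476; a1=1.101 < 1.476 ≤ a1+a2=2.749 → R2 fires; Z=3 E=5 C=3
Draw 3: a1=1.835, a2=0.927, a3=1.695, a0=4.457; τ=−ln(0.8994)/4.457=0.024 → t=0.213; u2·a0=0.9420·4.457=4.198; a1+a2=2.762 < 4.198 ≤ a1+…+a3=4.457 → R3 fires; Z=3 E=6 C=4
Draw 4: a1=2.202, a2=1.236, a3=2.034, a0=5.472; τ=−ln(0.6360)/5.472=0.083 → t=0.295; u2·a0=0.3561·5.472=1.949 ≤ a1=2.202 → R1 fires; Z=3 E=5 C=6
Draw 5: a1=1.835, a2=1.854, a3=1.695, a0=5.384; τ=−ln(0.4321)/5.384=0.156 → t=0.451; u2·a0=0.7994·5.384=4.304; a1+a2=3.689 < 4.304 ≤ a1+…+a3=5.384 → R3 fires; Z=3 E=6 C=7
Draw 6: a1=2.202, a2=2.163, a3=2.034, a0=6.399; τ=−ln(0.8949)/6.399=0.017 → t=0.469; u2·a0=0.2255·6.399=1.443 ≤ a1=2.202 → R1 fires; Z=3 E=5 C=9
Draw 7: a1=1.835, a2=2.781, a3=1.695, a0=6.311; τ=−ln(0.1260)/6.311=0.328 → t=0.797; u2·a0=0.3816·6.311=2.408; a1=1.835 < 2.408 ≤ a1+a2=4.616 → R2 fires; Z=2 E=7 C=8
Draw 8: a1=2.569, a2=1.648, a3=2.373, a0=6.590; τ=−ln(0.1081)/6.590=0.338 → t=1.134; u2·a0=0.8055·6.590=5.308; a1+a2=4.217 < 5.308 ≤ a1+…+a3=6.590 → R3 fires; Z=2 E=8 C=9
Draw 9: a1=2.936, a2=1.854, a3=2.712, a0=7.502; τ=−ln(0.4174)/7.502=0.116 → t=1.251; u2·a0=0.7087·7.502=5.317; a1+a2=4.790 < 5.317 ≤ a1+…+a3=7.502 → R3 fires; Z=2 E=9 C=10
Draw 10: a1=3.303, a2=2.060, a3=3.051, a0=8.414; τ=−ln(0.6055)/8.414=0.060 → t=1.310; u2·a0=0.8424·8.414=7.088; a1+a2=5.363 < 7.088 ≤ a1+…+a3=8.414 → R3 fires; Z=2 E=10 C=11
Draw 11: a1=3.670, a2=2.266, a3=3.390, a0=9.326; τ=−ln(0.3810)/9.326=0.103 → t=1.414; u2·a0=0.7176·9.326=6.692; a1+a2=5.936 < 6.692 ≤ a1+…+a3=9.326 → R3 fires; Z=2 E=11 C=12
Draw 12: a1=4.037, a2=2.472, a3=3.729, a0=10.238; τ=−ln(0.4402)/10.238=0.080 → t=1.494 > T=1.43: stop.
At T=1.43: Z=2 E=11 C=12; the largest is C.

Dominant species at T: C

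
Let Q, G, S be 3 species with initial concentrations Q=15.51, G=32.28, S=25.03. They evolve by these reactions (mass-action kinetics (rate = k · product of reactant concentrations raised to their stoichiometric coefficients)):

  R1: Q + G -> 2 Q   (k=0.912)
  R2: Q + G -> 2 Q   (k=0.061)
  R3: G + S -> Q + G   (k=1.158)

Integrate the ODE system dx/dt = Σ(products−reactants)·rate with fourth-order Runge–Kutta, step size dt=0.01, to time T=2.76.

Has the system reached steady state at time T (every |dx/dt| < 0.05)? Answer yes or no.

Steady state at T: yes

RK4 with dt=0.01: 276 steps to T=2.76. Trajectory (selected grid times):
t=0.00: Q=15.51 G=32.28 S=25.03
t=0.31: Q=63.81 G=0.00 S=9.01
t=0.61: Q=63.81 G=0.00 S=9.01
t=0.92: Q=63.81 G=0.00 S=9.01
t=1.23: Q=63.81 G=0.00 S=9.01
t=1.53: Q=63.81 G=0.00 S=9.01
t=1.84: Q=63.81 G=0.00 S=9.01
t=2.15: Q=63.81 G=0.00 S=9.01
t=2.45: Q=63.81 G=0.00 S=9.01
t=2.76: Q=63.81 G=0.00 S=9.01
Rates at T: R1=0.0000, R2=0.0000, R3=0.0000
dx/dt at T (Σ net stoichiometry × rate): Q=+0.0000, G=-0.0000, S=-0.0000
Largest |dx/dt| is |+0.0000| (Q) < 0.05 → steady.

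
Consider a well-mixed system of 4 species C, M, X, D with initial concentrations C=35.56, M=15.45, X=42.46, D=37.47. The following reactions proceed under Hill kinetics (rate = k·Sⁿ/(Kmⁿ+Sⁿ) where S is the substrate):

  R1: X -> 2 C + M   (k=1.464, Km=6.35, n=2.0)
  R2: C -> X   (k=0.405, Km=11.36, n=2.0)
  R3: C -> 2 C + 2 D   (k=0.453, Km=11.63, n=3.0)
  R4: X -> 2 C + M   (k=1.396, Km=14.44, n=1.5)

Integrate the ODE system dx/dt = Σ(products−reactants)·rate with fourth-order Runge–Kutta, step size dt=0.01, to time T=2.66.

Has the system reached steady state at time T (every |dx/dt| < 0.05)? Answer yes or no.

Steady state at T: no

RK4 with dt=0.01: 266 steps to T=2.66. Trajectory (selected grid times):
t=0.00: C=35.56 M=15.45 X=42.46 D=37.47
t=0.30: C=37.14 M=16.23 X=41.79 D=37.73
t=0.59: C=38.66 M=16.98 X=41.15 D=37.99
t=0.89: C=40.23 M=17.75 X=40.49 D=38.25
t=1.18: C=41.74 M=18.50 X=39.85 D=38.51
t=1.48: C=43.30 M=19.27 X=39.19 D=38.78
t=1.77: C=44.81 M=20.02 X=38.56 D=39.03
t=2.07: C=46.36 M=20.78 X=37.90 D=39.30
t=2.36: C=47.86 M=21.52 X=37.28 D=39.56
t=2.66: C=49.41 M=22.29 X=36.63 D=39.83
Rates at T: R1=1.4213, R2=0.3847, R3=0.4472, R4=1.1190
dx/dt at T (Σ net stoichiometry × rate): C=+5.1431, M=+2.5403, X=-2.1556, D=+0.8943
Largest |dx/dt| is |+5.1431| (C) ≥ 0.05 → not steady.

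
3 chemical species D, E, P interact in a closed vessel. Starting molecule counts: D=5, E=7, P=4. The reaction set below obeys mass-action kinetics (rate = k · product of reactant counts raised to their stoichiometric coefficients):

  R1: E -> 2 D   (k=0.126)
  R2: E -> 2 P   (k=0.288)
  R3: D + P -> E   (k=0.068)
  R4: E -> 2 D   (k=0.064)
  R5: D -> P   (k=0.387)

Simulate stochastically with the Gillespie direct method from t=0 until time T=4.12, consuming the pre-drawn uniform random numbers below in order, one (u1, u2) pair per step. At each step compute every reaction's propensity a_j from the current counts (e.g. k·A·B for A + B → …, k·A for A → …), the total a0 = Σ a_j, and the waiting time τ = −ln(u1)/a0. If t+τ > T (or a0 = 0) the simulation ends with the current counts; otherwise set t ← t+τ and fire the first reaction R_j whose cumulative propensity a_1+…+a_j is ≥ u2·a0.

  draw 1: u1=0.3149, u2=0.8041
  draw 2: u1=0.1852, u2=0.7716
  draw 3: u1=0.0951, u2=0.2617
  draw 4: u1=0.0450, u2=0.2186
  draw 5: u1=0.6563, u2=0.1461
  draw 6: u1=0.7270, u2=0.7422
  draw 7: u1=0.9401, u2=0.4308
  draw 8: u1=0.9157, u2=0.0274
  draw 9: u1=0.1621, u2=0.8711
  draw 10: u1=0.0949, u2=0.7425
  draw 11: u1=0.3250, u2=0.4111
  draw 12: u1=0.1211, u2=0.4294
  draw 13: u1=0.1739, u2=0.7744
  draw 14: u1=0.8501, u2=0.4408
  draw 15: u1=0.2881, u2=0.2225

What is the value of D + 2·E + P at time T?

Value at T = 23

Check how each reaction changes W = D + 2·E + P (weight of products minus weight of reactants):
R1: E -> 2 D: (1·2) − (2·1) = 2 − 2 = 0
R2: E -> 2 P: (1·2) − (2·1) = 2 − 2 = 0
R3: D + P -> E: (2·1) − (1·1 + 1·1) = 2 − 2 = 0
R4: E -> 2 D: (1·2) − (2·1) = 2 − 2 = 0
R5: D -> P: (1·1) − (1·1) = 1 − 1 = 0
Every reaction leaves W unchanged, so W is conserved and no simulation is needed: W(T) = W(0) = 5 + 2·7 + 4 = 23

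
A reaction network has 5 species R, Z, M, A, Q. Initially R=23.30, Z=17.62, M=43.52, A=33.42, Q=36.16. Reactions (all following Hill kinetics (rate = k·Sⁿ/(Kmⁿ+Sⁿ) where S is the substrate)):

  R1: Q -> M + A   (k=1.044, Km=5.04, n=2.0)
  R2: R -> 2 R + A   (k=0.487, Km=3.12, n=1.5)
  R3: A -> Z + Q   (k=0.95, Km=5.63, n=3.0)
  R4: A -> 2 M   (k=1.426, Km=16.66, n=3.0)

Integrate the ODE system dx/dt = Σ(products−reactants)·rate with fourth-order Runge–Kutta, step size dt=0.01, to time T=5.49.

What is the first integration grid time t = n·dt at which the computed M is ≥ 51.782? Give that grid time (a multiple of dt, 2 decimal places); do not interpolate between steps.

RK4 with dt=0.01: 549 steps to T=5.49. Trajectory (selected grid times):
t=0.00: R=23.30 Z=17.62 M=43.52 A=33.42 Q=36.16
t=0.61: R=23.58 Z=18.20 M=45.69 A=32.98 Q=36.11
t=1.22: R=23.87 Z=18.77 M=47.85 A=32.54 Q=36.06
t=1.83: R=24.15 Z=19.35 M=50.01 A=32.11 Q=36.02
t=2.33: R=24.38 Z=19.82 M=51.77 A=31.76 Q=35.98
t=2.34: R=24.39 Z=19.83 M=51.80 A=31.75 Q=35.98
t=2.44: R=24.43 Z=19.93 M=52.15 A=31.68 Q=35.97
t=3.05: R=24.72 Z=20.50 M=54.29 A=31.25 Q=35.92
t=3.66: R=25.00 Z=21.08 M=56.42 A=30.83 Q=35.87
t=4.27: R=25.29 Z=21.65 M=58.55 A=30.42 Q=35.82
t=4.88: R=25.57 Z=22.23 M=60.66 A=30.01 Q=35.77
t=5.49: R=25.86 Z=22.81 M=62.77 A=29.60 Q=35.72
M(2.33)=51.767 < 51.782 but M(2.34)=51.802 ≥ 51.782, so the first grid time is t=2.34.

Threshold first reached at t = 2.34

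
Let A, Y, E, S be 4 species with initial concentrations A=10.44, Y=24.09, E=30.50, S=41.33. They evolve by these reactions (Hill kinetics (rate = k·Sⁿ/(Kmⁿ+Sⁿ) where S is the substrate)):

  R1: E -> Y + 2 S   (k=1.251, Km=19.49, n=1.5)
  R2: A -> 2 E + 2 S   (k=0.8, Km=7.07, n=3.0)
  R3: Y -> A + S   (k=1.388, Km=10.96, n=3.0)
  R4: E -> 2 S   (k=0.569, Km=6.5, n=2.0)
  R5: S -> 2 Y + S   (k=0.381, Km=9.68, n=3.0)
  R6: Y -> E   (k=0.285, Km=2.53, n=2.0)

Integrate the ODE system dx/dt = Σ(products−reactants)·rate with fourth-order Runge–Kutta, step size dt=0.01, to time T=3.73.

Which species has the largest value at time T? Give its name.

RK4 with dt=0.01: 373 steps to T=3.73. Trajectory (selected grid times):
t=0.00: A=10.44 Y=24.09 E=30.50 S=41.33
t=0.41: A=10.71 Y=24.10 E=30.56 S=43.48
t=0.83: A=10.98 Y=24.12 E=30.63 S=45.69
t=1.24: A=11.24 Y=24.13 E=30.70 S=47.86
t=1.66: A=11.50 Y=24.15 E=30.78 S=50.09
t=2.07: A=11.75 Y=24.16 E=30.87 S=52.28
t=2.49: A=12.01 Y=24.18 E=30.96 S=54.52
t=2.90: A=12.25 Y=24.20 E=31.06 S=56.72
t=3.32: A=12.50 Y=24.21 E=31.16 S=58.99
t=3.73: A=12.75 Y=24.23 E=31.27 S=61.20
At T=3.73: A=12.75 Y=24.23 E=31.27 S=61.20; the largest is S.

Dominant species at T: S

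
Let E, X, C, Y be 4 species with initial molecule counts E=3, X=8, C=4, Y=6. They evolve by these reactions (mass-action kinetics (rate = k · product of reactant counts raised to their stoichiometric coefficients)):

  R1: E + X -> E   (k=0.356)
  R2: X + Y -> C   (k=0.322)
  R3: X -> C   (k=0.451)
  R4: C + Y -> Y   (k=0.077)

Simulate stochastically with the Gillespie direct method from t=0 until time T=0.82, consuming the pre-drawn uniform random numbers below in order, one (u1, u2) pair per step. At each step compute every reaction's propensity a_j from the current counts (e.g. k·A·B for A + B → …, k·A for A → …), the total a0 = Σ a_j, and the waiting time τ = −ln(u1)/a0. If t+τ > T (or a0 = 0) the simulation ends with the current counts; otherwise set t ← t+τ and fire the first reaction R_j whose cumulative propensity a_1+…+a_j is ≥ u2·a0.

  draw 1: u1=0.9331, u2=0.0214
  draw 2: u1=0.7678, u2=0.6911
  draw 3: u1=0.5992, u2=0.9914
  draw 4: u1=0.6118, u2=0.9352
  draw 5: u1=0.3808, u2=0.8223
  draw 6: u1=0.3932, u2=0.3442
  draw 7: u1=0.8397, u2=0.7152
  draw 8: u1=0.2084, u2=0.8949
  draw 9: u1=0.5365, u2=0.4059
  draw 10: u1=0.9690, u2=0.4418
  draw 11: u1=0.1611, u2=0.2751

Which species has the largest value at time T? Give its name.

t=0.000: E=3 X=8 C=4 Y=6
Draw 1: a1=8.544, a2=15.456, a3=3.608, a4=1.848, a0=29.456; τ=−ln(0.9331)/29.456=0.002 → t=0.002; u2·a0=0.0214·29.456=0.630 ≤ a1=8.544 → R1 fires; E=3 X=7 C=4 Y=6
Draw 2: a1=7.476, a2=13.524, a3=3.157, a4=1.848, a0=26.005; τ=−ln(0.7678)/26.005=0.010 → t=0.013; u2·a0=0.6911·26.005=17.972; a1=7.476 < 17.972 ≤ a1+a2=21.000 → R2 fires; E=3 X=6 C=5 Y=5
Draw 3: a1=6.408, a2=9.660, a3=2.706, a4=1.925, a0=20.699; τ=−ln(0.5992)/20.699=0.025 → t=0.037; u2·a0=0.9914·20.699=20.521; a1+…+a3=18.774 < 20.521 ≤ a1+…+a4=20.699 → R4 fires; E=3 X=6 C=4 Y=5
Draw 4: a1=6.408, a2=9.660, a3=2.706, a4=1.540, a0=20.314; τ=−ln(0.6118)/20.314=0.024 → t=0.061; u2·a0=0.9352·20.314=18.998; a1+…+a3=18.774 < 18.998 ≤ a1+…+a4=20.314 → R4 fires; E=3 X=6 C=3 Y=5
Draw 5: a1=6.408, a2=9.660, a3=2.706, a4=1.155, a0=19.929; τ=−ln(0.3808)/19.929=0.048 → t=0.110; u2·a0=0.8223·19.929=16.388; a1+a2=16.068 < 16.388 ≤ a1+…+a3=18.774 → R3 fires; E=3 X=5 C=4 Y=5
Draw 6: a1=5.340, a2=8.050, a3=2.255, a4=1.540, a0=17.185; τ=−ln(0.3932)/17.185=0.054 → t=0.164; u2·a0=0.3442·17.185=5.915; a1=5.340 < 5.915 ≤ a1+a2=13.390 → R2 fires; E=3 X=4 C=5 Y=4
Draw 7: a1=4.272, a2=5.152, a3=1.804, a4=1.540, a0=12.768; τ=−ln(0.8397)/12.768=0.014 → t=0.178; u2·a0=0.7152·12.768=9.132; a1=4.272 < 9.132 ≤ a1+a2=9.424 → R2 fires; E=3 X=3 C=6 Y=3
Draw 8: a1=3.204, a2=2.898, a3=1.353, a4=1.386, a0=8.841; τ=−ln(0.2084)/8.841=0.177 → t=0.355; u2·a0=0.8949·8.841=7.912; a1+…+a3=7.455 < 7.912 ≤ a1+…+a4=8.841 → R4 fires; E=3 X=3 C=5 Y=3
Draw 9: a1=3.204, a2=2.898, a3=1.353, a4=1.155, a0=8.610; τ=−ln(0.5365)/8.610=0.072 → t=0.428; u2·a0=0.4059·8.610=3.495; a1=3.204 < 3.495 ≤ a1+a2=6.102 → R2 fires; E=3 X=2 C=6 Y=2
Draw 10: a1=2.136, a2=1.288, a3=0.902, a4=0.924, a0=5.250; τ=−ln(0.9690)/5.250=0.006 → t=0.434; u2·a0=0.4418·5.250=2.319; a1=2.136 < 2.319 ≤ a1+a2=3.424 → R2 fires; E=3 X=1 C=7 Y=1
Draw 11: a1=1.068, a2=0.322, a3=0.451, a4=0.539, a0=2.380; τ=−ln(0.1611)/2.380=0.767 → t=1.201 > T=0.82: stop.
At T=0.82: E=3 X=1 C=7 Y=1; the largest is C.

Dominant species at T: C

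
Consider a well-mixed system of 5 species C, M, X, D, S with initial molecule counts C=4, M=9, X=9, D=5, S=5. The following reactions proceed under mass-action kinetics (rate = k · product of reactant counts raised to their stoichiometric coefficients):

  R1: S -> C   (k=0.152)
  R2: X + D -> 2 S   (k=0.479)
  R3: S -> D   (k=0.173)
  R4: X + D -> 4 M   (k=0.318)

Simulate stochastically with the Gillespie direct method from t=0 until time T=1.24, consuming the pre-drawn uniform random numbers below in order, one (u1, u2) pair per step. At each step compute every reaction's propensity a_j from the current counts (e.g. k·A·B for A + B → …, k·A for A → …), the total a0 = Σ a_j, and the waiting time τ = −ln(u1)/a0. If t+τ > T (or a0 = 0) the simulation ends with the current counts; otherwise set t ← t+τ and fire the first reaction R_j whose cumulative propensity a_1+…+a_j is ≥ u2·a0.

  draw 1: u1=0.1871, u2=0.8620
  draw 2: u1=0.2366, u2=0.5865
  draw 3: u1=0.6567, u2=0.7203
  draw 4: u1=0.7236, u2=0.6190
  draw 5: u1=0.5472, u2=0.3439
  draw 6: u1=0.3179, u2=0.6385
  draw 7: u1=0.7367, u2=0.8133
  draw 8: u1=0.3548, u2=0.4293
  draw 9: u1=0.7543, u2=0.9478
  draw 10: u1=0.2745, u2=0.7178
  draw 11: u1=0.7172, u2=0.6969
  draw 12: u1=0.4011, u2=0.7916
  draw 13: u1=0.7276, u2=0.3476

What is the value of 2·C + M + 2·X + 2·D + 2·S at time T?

Check how each reaction changes W = 2·C + M + 2·X + 2·D + 2·S (weight of products minus weight of reactants):
R1: S -> C: (2·1) − (2·1) = 2 − 2 = 0
R2: X + D -> 2 S: (2·2) − (2·1 + 2·1) = 4 − 4 = 0
R3: S -> D: (2·1) − (2·1) = 2 − 2 = 0
R4: X + D -> 4 M: (1·4) − (2·1 + 2·1) = 4 − 4 = 0
Every reaction leaves W unchanged, so W is conserved and no simulation is needed: W(T) = W(0) = 2·4 + 9 + 2·9 + 2·5 + 2·5 = 55

Value at T = 55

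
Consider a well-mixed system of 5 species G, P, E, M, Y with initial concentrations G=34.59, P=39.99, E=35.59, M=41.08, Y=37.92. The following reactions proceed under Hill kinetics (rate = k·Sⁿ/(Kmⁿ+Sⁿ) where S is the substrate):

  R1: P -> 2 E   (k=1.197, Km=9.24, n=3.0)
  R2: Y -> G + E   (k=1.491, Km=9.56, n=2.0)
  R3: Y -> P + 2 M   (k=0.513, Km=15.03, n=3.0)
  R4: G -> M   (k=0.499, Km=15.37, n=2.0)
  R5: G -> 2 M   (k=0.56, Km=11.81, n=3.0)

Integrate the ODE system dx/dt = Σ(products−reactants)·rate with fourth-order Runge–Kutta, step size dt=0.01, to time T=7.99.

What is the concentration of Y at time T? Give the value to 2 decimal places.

Y at T = 23.49

RK4 with dt=0.01: 799 steps to T=7.99. Trajectory (selected grid times):
t=0.00: G=34.59 P=39.99 E=35.59 M=41.08 Y=37.92
t=0.89: G=34.98 P=39.37 E=38.94 M=43.27 Y=36.25
t=1.78: G=35.37 P=38.74 E=42.28 M=45.45 Y=34.59
t=2.66: G=35.74 P=38.11 E=45.57 M=47.60 Y=32.96
t=3.55: G=36.10 P=37.48 E=48.89 M=49.77 Y=31.32
t=4.44: G=36.45 P=36.84 E=52.20 M=51.92 Y=29.71
t=5.33: G=36.78 P=36.19 E=55.49 M=54.06 Y=28.11
t=6.21: G=37.10 P=35.54 E=58.73 M=56.17 Y=26.56
t=7.10: G=37.41 P=34.88 E=61.99 M=58.27 Y=25.01
t=7.99: G=37.69 P=34.20 E=65.23 M=60.36 Y=23.49
Read off Y at T=7.99: 23.49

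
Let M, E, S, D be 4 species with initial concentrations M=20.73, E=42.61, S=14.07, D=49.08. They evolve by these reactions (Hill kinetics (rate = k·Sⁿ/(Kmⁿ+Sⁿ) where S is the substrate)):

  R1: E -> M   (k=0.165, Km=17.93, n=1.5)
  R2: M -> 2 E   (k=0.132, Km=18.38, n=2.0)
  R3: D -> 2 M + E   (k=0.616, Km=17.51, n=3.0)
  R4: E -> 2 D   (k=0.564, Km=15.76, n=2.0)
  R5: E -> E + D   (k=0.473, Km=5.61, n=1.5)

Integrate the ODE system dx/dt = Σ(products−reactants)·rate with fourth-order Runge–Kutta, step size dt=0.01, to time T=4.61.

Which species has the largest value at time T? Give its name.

Dominant species at T: D

RK4 with dt=0.01: 461 steps to T=4.61. Trajectory (selected grid times):
t=0.00: M=20.73 E=42.61 S=14.07 D=49.08
t=0.51: M=21.36 E=42.67 S=14.07 D=49.52
t=1.02: M=21.99 E=42.73 S=14.07 D=49.95
t=1.54: M=22.63 E=42.79 S=14.07 D=50.40
t=2.05: M=23.26 E=42.86 S=14.07 D=50.83
t=2.56: M=23.89 E=42.92 S=14.07 D=51.27
t=3.07: M=24.51 E=42.99 S=14.07 D=51.70
t=3.59: M=25.15 E=43.06 S=14.07 D=52.14
t=4.10: M=25.78 E=43.13 S=14.07 D=52.58
t=4.61: M=26.41 E=43.20 S=14.07 D=53.01
At T=4.61: M=26.41 E=43.20 S=14.07 D=53.01; the largest is D.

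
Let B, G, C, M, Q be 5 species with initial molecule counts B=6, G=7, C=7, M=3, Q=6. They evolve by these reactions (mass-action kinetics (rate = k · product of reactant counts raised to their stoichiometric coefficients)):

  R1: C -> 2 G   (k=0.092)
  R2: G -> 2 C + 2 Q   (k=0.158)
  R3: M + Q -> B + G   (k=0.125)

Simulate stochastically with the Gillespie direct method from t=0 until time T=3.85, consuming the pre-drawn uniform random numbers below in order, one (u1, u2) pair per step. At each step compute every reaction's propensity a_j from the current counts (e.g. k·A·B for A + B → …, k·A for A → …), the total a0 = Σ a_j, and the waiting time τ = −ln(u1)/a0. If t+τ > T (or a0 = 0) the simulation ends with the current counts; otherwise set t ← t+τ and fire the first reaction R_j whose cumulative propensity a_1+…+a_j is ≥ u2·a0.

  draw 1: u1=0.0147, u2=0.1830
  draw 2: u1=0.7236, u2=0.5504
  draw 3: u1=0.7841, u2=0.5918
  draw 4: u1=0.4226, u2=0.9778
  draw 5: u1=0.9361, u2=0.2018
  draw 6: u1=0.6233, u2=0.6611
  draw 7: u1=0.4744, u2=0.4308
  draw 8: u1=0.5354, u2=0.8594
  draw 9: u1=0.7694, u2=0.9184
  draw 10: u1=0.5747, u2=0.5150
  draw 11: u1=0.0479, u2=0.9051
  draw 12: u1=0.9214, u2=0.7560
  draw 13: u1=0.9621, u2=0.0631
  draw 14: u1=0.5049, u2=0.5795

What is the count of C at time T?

t=0.000: B=6 G=7 C=7 M=3 Q=6
Draw 1: a1=0.644, a2=1.106, a3=2.250, a0=4.000; τ=−ln(0.0147)/4.000=1.055 → t=1.055; u2·a0=0.1830·4.000=0.732; a1=0.644 < 0.732 ≤ a1+a2=1.750 → R2 fires; B=6 G=6 C=9 M=3 Q=8
Draw 2: a1=0.828, a2=0.948, a3=3.000, a0=4.776; τ=−ln(0.7236)/4.776=0.068 → t=1.123; u2·a0=0.5504·4.776=2.629; a1+a2=1.776 < 2.629 ≤ a1+…+a3=4.776 → R3 fires; B=7 G=7 C=9 M=2 Q=7
Draw 3: a1=0.828, a2=1.106, a3=1.750, a0=3.684; τ=−ln(0.7841)/3.684=0.066 → t=1.189; u2·a0=0.5918·3.684=2.180; a1+a2=1.934 < 2.180 ≤ a1+…+a3=3.684 → R3 fires; B=8 G=8 C=9 M=1 Q=6
Draw 4: a1=0.828, a2=1.264, a3=0.750, a0=2.842; τ=−ln(0.4226)/2.842=0.303 → t=1.492; u2·a0=0.9778·2.842=2.779; a1+a2=2.092 < 2.779 ≤ a1+…+a3=2.842 → R3 fires; B=9 G=9 C=9 M=0 Q=5
Draw 5: a1=0.828, a2=1.422, a3=0.000, a0=2.250; τ=−ln(0.9361)/2.250=0.029 → t=1.521; u2·a0=0.2018·2.250=0.454 ≤ a1=0.828 → R1 fires; B=9 G=11 C=8 M=0 Q=5
Draw 6: a1=0.736, a2=1.738, a3=0.000, a0=2.474; τ=−ln(0.6233)/2.474=0.191 → t=1.712; u2·a0=0.6611·2.474=1.636; a1=0.736 < 1.636 ≤ a1+a2=2.474 → R2 fires; B=9 G=10 C=10 M=0 Q=7
Draw 7: a1=0.920, a2=1.580, a3=0.000, a0=2.500; τ=−ln(0.4744)/2.500=0.298 → t=2.011; u2·a0=0.4308·2.500=1.077; a1=0.920 < 1.077 ≤ a1+a2=2.500 → R2 fires; B=9 G=9 C=12 M=0 Q=9
Draw 8: a1=1.104, a2=1.422, a3=0.000, a0=2.526; τ=−ln(0.5354)/2.526=0.247 → t=2.258; u2·a0=0.8594·2.526=2.171; a1=1.104 < 2.171 ≤ a1+a2=2.526 → R2 fires; B=9 G=8 C=14 M=0 Q=11
Draw 9: a1=1.288, a2=1.264, a3=0.000, a0=2.552; τ=−ln(0.7694)/2.552=0.103 → t=2.361; u2·a0=0.9184·2.552=2.344; a1=1.288 < 2.344 ≤ a1+a2=2.552 → R2 fires; B=9 G=7 C=16 M=0 Q=13
Draw 10: a1=1.472, a2=1.106, a3=0.000, a0=2.578; τ=−ln(0.5747)/2.578=0.215 → t=2.575; u2·a0=0.5150·2.578=1.328 ≤ a1=1.472 → R1 fires; B=9 G=9 C=15 M=0 Q=13
Draw 11: a1=1.380, a2=1.422, a3=0.000, a0=2.802; τ=−ln(0.0479)/2.802=1.084 → t=3.660; u2·a0=0.9051·2.802=2.536; a1=1.380 < 2.536 ≤ a1+a2=2.802 → R2 fires; B=9 G=8 C=17 M=0 Q=15
Draw 12: a1=1.564, a2=1.264, a3=0.000, a0=2.828; τ=−ln(0.9214)/2.828=0.029 → t=3.689; u2·a0=0.7560·2.828=2.138; a1=1.564 < 2.138 ≤ a1+a2=2.828 → R2 fires; B=9 G=7 C=19 M=0 Q=17
Draw 13: a1=1.748, a2=1.106, a3=0.000, a0=2.854; τ=−ln(0.9621)/2.854=0.014 → t=3.702; u2·a0=0.0631·2.854=0.180 ≤ a1=1.748 → R1 fires; B=9 G=9 C=18 M=0 Q=17
Draw 14: a1=1.656, a2=1.422, a3=0.000, a0=3.078; τ=−ln(0.5049)/3.078=0.222 → t=3.924 > T=3.85: stop.
Read off C at T=3.85: 18

C at T = 18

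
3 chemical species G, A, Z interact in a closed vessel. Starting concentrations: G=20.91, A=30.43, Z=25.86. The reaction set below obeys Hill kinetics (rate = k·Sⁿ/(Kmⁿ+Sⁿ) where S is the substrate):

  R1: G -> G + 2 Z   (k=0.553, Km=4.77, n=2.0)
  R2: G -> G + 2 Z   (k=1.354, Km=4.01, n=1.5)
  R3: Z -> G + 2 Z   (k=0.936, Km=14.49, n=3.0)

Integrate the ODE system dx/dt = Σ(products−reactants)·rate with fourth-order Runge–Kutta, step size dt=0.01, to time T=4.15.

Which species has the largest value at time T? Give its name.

Dominant species at T: Z

RK4 with dt=0.01: 415 steps to T=4.15. Trajectory (selected grid times):
t=0.00: G=20.91 A=30.43 Z=25.86
t=0.46: G=21.28 A=30.43 Z=27.87
t=0.92: G=21.66 A=30.43 Z=29.89
t=1.38: G=22.05 A=30.43 Z=31.92
t=1.84: G=22.45 A=30.43 Z=33.96
t=2.31: G=22.86 A=30.43 Z=36.05
t=2.77: G=23.27 A=30.43 Z=38.11
t=3.23: G=23.68 A=30.43 Z=40.17
t=3.69: G=24.09 A=30.43 Z=42.23
t=4.15: G=24.51 A=30.43 Z=44.31
At T=4.15: G=24.51 A=30.43 Z=44.31; the largest is Z.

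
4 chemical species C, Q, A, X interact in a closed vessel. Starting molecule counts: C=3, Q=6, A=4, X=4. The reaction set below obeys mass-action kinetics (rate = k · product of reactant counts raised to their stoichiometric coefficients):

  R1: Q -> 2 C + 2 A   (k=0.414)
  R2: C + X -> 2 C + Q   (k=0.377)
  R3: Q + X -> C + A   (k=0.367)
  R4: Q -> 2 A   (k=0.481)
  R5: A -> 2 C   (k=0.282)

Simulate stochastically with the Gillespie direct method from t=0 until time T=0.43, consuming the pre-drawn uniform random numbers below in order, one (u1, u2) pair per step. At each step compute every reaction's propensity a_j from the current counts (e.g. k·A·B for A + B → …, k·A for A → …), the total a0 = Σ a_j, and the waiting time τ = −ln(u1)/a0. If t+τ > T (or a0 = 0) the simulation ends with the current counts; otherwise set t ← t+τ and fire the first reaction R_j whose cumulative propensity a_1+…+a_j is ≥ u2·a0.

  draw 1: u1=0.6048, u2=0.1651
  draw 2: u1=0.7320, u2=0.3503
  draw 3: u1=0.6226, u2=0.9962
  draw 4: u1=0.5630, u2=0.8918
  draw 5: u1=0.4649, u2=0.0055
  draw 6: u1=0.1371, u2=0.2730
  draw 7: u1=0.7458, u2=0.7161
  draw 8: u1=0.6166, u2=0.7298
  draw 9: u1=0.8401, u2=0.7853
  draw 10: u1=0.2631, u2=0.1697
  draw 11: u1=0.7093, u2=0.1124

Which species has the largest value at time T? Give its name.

Dominant species at T: C

t=0.000: C=3 Q=6 A=4 X=4
Draw 1: a1=2.484, a2=4.524, a3=8.808, a4=2.886, a5=1.128, a0=19.830; τ=−ln(0.6048)/19.830=0.025 → t=0.025; u2·a0=0.1651·19.830=3.274; a1=2.484 < 3.274 ≤ a1+a2=7.008 → R2 fires; C=4 Q=7 A=4 X=3
Draw 2: a1=2.898, a2=4.524, a3=7.707, a4=3.367, a5=1.128, a0=19.624; τ=−ln(0.7320)/19.624=0.016 → t=0.041; u2·a0=0.3503·19.624=6.874; a1=2.898 < 6.874 ≤ a1+a2=7.422 → R2 fires; C=5 Q=8 A=4 X=2
Draw 3: a1=3.312, a2=3.770, a3=5.872, a4=3.848, a5=1.128, a0=17.930; τ=−ln(0.6226)/17.930=0.026 → t=0.068; u2·a0=0.9962·17.930=17.862; a1+…+a4=16.802 < 17.862 ≤ a1+…+a5=17.930 → R5 fires; C=7 Q=8 A=3 X=2
Draw 4: a1=3.312, a2=5.278, a3=5.872, a4=3.848, a5=0.846, a0=19.156; τ=−ln(0.5630)/19.156=0.030 → t=0.098; u2·a0=0.8918·19.156=17.083; a1+…+a3=14.462 < 17.083 ≤ a1+…+a4=18.310 → R4 fires; C=7 Q=7 A=5 X=2
Draw 5: a1=2.898, a2=5.278, a3=5.138, a4=3.367, a5=1.410, a0=18.091; τ=−ln(0.4649)/18.091=0.042 → t=0.140; u2·a0=0.0055·18.091=0.100 ≤ a1=2.898 → R1 fires; C=9 Q=6 A=7 X=2
Draw 6: a1=2.484, a2=6.786, a3=4.404, a4=2.886, a5=1.974, a0=18.534; τ=−ln(0.1371)/18.534=0.107 → t=0.247; u2·a0=0.2730·18.534=5.060; a1=2.484 < 5.060 ≤ a1+a2=9.270 → R2 fires; C=10 Q=7 A=7 X=1
Draw 7: a1=2.898, a2=3.770, a3=2.569, a4=3.367, a5=1.974, a0=14.578; τ=−ln(0.7458)/14.578=0.020 → t=0.267; u2·a0=0.7161·14.578=10.439; a1+…+a3=9.237 < 10.439 ≤ a1+…+a4=12.604 → R4 fires; C=10 Q=6 A=9 X=1
Draw 8: a1=2.484, a2=3.770, a3=2.202, a4=2.886, a5=2.538, a0=13.880; τ=−ln(0.6166)/13.880=0.035 → t=0.302; u2·a0=0.7298·13.880=10.130; a1+…+a3=8.456 < 10.130 ≤ a1+…+a4=11.342 → R4 fires; C=10 Q=5 A=11 X=1
Draw 9: a1=2.070, a2=3.770, a3=1.835, a4=2.405, a5=3.102, a0=13.182; τ=−ln(0.8401)/13.182=0.013 → t=0.315; u2·a0=0.7853·13.182=10.352; a1+…+a4=10.080 < 10.352 ≤ a1+…+a5=13.182 → R5 fires; C=12 Q=5 A=10 X=1
Draw 10: a1=2.070, a2=4.524, a3=1.835, a4=2.405, a5=2.820, a0=13.654; τ=−ln(0.2631)/13.654=0.098 → t=0.413; u2·a0=0.1697·13.654=2.317; a1=2.070 < 2.317 ≤ a1+a2=6.594 → R2 fires; C=13 Q=6 A=10 X=0
Draw 11: a1=2.484, a2=0.000, a3=0.000, a4=2.886, a5=2.820, a0=8.190; τ=−ln(0.7093)/8.190=0.042 → t=0.455 > T=0.43: stop.
At T=0.43: C=13 Q=6 A=10 X=0; the largest is C.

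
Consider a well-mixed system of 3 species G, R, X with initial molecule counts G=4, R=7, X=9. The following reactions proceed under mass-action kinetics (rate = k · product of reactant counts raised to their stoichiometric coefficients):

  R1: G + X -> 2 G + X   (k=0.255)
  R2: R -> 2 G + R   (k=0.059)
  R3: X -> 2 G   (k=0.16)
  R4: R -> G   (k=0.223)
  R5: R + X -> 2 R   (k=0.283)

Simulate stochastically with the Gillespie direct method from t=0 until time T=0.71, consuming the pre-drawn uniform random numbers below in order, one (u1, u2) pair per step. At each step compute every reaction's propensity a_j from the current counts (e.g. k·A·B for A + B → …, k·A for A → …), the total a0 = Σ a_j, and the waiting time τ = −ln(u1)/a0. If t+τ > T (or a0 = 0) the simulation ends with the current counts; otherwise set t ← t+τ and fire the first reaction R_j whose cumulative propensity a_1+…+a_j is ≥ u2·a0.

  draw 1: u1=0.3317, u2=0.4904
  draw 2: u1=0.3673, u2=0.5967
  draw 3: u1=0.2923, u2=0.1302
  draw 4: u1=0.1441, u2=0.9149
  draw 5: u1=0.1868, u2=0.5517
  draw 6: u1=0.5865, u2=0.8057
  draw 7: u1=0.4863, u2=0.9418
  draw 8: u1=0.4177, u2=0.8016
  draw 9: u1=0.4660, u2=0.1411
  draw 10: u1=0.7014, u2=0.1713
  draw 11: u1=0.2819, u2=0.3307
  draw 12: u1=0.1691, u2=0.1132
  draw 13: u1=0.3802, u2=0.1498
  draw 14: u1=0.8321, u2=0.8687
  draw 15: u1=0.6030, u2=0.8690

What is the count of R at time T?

t=0.000: G=4 R=7 X=9
Draw 1: a1=9.180, a2=0.413, a3=1.440, a4=1.561, a5=17.829, a0=30.423; τ=−ln(0.3317)/30.423=0.036 → t=0.036; u2·a0=0.4904·30.423=14.919; a1+…+a4=12.594 < 14.919 ≤ a1+…+a5=30.423 → R5 fires; G=4 R=8 X=8
Draw 2: a1=8.160, a2=0.472, a3=1.280, a4=1.784, a5=18.112, a0=29.808; τ=−ln(0.3673)/29.808=0.034 → t=0.070; u2·a0=0.5967·29.808=17.786; a1+…+a4=11.696 < 17.786 ≤ a1+…+a5=29.808 → R5 fires; G=4 R=9 X=7
Draw 3: a1=7.140, a2=0.531, a3=1.120, a4=2.007, a5=17.829, a0=28.627; τ=−ln(0.2923)/28.627=0.043 → t=0.113; u2·a0=0.1302·28.627=3.727 ≤ a1=7.140 → R1 fires; G=5 R=9 X=7
Draw 4: a1=8.925, a2=0.531, a3=1.120, a4=2.007, a5=17.829, a0=30.412; τ=−ln(0.1441)/30.412=0.064 → t=0.177; u2·a0=0.9149·30.412=27.824; a1+…+a4=12.583 < 27.824 ≤ a1+…+a5=30.412 → R5 fires; G=5 R=10 X=6
Draw 5: a1=7.650, a2=0.590, a3=0.960, a4=2.230, a5=16.980, a0=28.410; τ=−ln(0.1868)/28.410=0.059 → t=0.236; u2·a0=0.5517·28.410=15.674; a1+…+a4=11.430 < 15.674 ≤ a1+…+a5=28.410 → R5 fires; G=5 R=11 X=5
Draw 6: a1=6.375, a2=0.649, a3=0.800, a4=2.453, a5=15.565, a0=25.842; τ=−ln(0.5865)/25.842=0.021 → t=0.256; u2·a0=0.8057·25.842=20.821; a1+…+a4=10.277 < 20.821 ≤ a1+…+a5=25.842 → R5 fires; G=5 R=12 X=4
Draw 7: a1=5.100, a2=0.708, a3=0.640, a4=2.676, a5=13.584, a0=22.708; τ=−ln(0.4863)/22.708=0.032 → t=0.288; u2·a0=0.9418·22.708=21.386; a1+…+a4=9.124 < 21.386 ≤ a1+…+a5=22.708 → R5 fires; G=5 R=13 X=3
Draw 8: a1=3.825, a2=0.767, a3=0.480, a4=2.899, a5=11.037, a0=19.008; τ=−ln(0.4177)/19.008=0.046 → t=0.334; u2·a0=0.8016·19.008=15.237; a1+…+a4=7.971 < 15.237 ≤ a1+…+a5=19.008 → R5 fires; G=5 R=14 X=2
Draw 9: a1=2.550, a2=0.826, a3=0.320, a4=3.122, a5=7.924, a0=14.742; τ=−ln(0.4660)/14.742=0.052 → t=0.386; u2·a0=0.1411·14.742=2.080 ≤ a1=2.550 → R1 fires; G=6 R=14 X=2
Draw 10: a1=3.060, a2=0.826, a3=0.320, a4=3.122, a5=7.924, a0=15.252; τ=−ln(0.7014)/15.252=0.023 → t=0.409; u2·a0=0.1713·15.252=2.613 ≤ a1=3.060 → R1 fires; G=7 R=14 X=2
Draw 11: a1=3.570, a2=0.826, a3=0.320, a4=3.122, a5=7.924, a0=15.762; τ=−ln(0.2819)/15.762=0.080 → t=0.489; u2·a0=0.3307·15.762=5.212; a1+…+a3=4.716 < 5.212 ≤ a1+…+a4=7.838 → R4 fires; G=8 R=13 X=2
Draw 12: a1=4.080, a2=0.767, a3=0.320, a4=2.899, a5=7.358, a0=15.424; τ=−ln(0.1691)/15.424=0.115 → t=0.605; u2·a0=0.1132·15.424=1.746 ≤ a1=4.080 → R1 fires; G=9 R=13 X=2
Draw 13: a1=4.590, a2=0.767, a3=0.320, a4=2.899, a5=7.358, a0=15.934; τ=−ln(0.3802)/15.934=0.061 → t=0.665; u2·a0=0.1498·15.934=2.387 ≤ a1=4.590 → R1 fires; G=10 R=13 X=2
Draw 14: a1=5.100, a2=0.767, a3=0.320, a4=2.899, a5=7.358, a0=16.444; τ=−ln(0.8321)/16.444=0.011 → t=0.676; u2·a0=0.8687·16.444=14.285; a1+…+a4=9.086 < 14.285 ≤ a1+…+a5=16.444 → R5 fires; G=10 R=14 X=1
Draw 15: a1=2.550, a2=0.826, a3=0.160, a4=3.122, a5=3.962, a0=10.620; τ=−ln(0.6030)/10.620=0.048 → t=0.724 > T=0.71: stop.
Read off R at T=0.71: 14

R at T = 14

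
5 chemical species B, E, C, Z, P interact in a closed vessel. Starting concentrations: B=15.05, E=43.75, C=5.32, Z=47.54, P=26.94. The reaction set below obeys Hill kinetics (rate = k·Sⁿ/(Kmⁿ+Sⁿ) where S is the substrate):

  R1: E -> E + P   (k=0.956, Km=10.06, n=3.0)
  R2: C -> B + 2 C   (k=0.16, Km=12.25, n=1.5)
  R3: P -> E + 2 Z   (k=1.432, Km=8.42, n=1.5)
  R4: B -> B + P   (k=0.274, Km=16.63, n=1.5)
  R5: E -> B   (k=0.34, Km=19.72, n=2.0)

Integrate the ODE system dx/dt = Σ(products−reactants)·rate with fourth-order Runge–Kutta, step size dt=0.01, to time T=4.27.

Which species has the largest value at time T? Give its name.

RK4 with dt=0.01: 427 steps to T=4.27. Trajectory (selected grid times):
t=0.00: B=15.05 E=43.75 C=5.32 Z=47.54 P=26.94
t=0.47: B=15.20 E=44.19 C=5.34 Z=48.69 P=26.87
t=0.95: B=15.35 E=44.64 C=5.35 Z=49.85 P=26.80
t=1.42: B=15.50 E=45.08 C=5.37 Z=51.00 P=26.73
t=1.90: B=15.66 E=45.52 C=5.39 Z=52.17 P=26.67
t=2.37: B=15.81 E=45.96 C=5.41 Z=53.31 P=26.60
t=2.85: B=15.97 E=46.40 C=5.42 Z=54.48 P=26.54
t=3.32: B=16.12 E=46.84 C=5.44 Z=55.62 P=26.47
t=3.80: B=16.27 E=47.28 C=5.46 Z=56.78 P=26.41
t=4.27: B=16.43 E=47.72 C=5.47 Z=57.92 P=26.35
At T=4.27: B=16.43 E=47.72 C=5.47 Z=57.92 P=26.35; the largest is Z.

Dominant species at T: Z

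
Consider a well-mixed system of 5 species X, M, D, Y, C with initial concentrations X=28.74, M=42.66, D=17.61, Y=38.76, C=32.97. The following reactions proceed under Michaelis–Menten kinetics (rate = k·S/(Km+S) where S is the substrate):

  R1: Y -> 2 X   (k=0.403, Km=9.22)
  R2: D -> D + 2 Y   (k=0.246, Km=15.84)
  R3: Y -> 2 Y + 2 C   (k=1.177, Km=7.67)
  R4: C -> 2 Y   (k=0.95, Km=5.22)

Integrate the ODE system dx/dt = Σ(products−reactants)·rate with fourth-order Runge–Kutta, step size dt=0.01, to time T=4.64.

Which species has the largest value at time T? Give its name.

Dominant species at T: Y

RK4 with dt=0.01: 464 steps to T=4.64. Trajectory (selected grid times):
t=0.00: X=28.74 M=42.66 D=17.61 Y=38.76 C=32.97
t=0.52: X=29.08 M=42.66 D=17.61 Y=40.09 C=33.57
t=1.03: X=29.41 M=42.66 D=17.61 Y=41.40 C=34.16
t=1.55: X=29.76 M=42.66 D=17.61 Y=42.74 C=34.76
t=2.06: X=30.10 M=42.66 D=17.61 Y=44.06 C=35.36
t=2.58: X=30.45 M=42.66 D=17.61 Y=45.40 C=35.98
t=3.09: X=30.79 M=42.66 D=17.61 Y=46.72 C=36.58
t=3.61: X=31.14 M=42.66 D=17.61 Y=48.07 C=37.20
t=4.12: X=31.48 M=42.66 D=17.61 Y=49.40 C=37.82
t=4.64: X=31.84 M=42.66 D=17.61 Y=50.76 C=38.44
At T=4.64: X=31.84 M=42.66 D=17.61 Y=50.76 C=38.44; the largest is Y.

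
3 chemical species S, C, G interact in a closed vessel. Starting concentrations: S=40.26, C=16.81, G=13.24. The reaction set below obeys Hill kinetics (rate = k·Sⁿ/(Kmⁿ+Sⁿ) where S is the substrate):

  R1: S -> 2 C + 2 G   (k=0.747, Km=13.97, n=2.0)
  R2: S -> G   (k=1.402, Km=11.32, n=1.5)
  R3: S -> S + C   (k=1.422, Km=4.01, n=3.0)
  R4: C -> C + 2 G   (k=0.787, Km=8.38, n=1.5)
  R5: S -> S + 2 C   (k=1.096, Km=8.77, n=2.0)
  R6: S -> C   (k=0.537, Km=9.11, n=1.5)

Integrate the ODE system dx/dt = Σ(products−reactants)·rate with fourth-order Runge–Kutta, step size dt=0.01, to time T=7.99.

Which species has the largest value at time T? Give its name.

Dominant species at T: C

RK4 with dt=0.01: 799 steps to T=7.99. Trajectory (selected grid times):
t=0.00: S=40.26 C=16.81 G=13.24
t=0.89: S=38.16 C=21.54 G=16.59
t=1.78: S=36.08 C=26.24 G=19.98
t=2.66: S=34.06 C=30.86 G=23.35
t=3.55: S=32.04 C=35.49 G=26.76
t=4.44: S=30.05 C=40.08 G=30.15
t=5.33: S=28.10 C=44.62 G=33.53
t=6.21: S=26.21 C=49.04 G=36.82
t=7.10: S=24.35 C=53.46 G=40.12
t=7.99: S=22.54 C=57.79 G=43.35
At T=7.99: S=22.54 C=57.79 G=43.35; the largest is C.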